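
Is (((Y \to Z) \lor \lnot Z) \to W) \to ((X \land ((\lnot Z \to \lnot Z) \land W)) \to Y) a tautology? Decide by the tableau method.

Not valid

Assume the negation and expand:
Initial set: {\lnot ((((Y \to Z) \lor \lnot Z) \to W) \to ((X \land ((\lnot Z \to \lnot Z) \land W)) \to Y))}.
\lnot ((((Y \to Z) \lor \lnot Z) \to W) \to ((X \land ((\lnot Z \to \lnot Z) \land W)) \to Y)): α-rule — add (((Y \to Z) \lor \lnot Z) \to W), \lnot ((X \land ((\lnot Z \to \lnot Z) \land W)) \to Y).
\lnot ((X \land ((\lnot Z \to \lnot Z) \land W)) \to Y): α-rule — add (X \land ((\lnot Z \to \lnot Z) \land W)), \lnot Y.
(X \land ((\lnot Z \to \lnot Z) \land W)): α-rule — add X, ((\lnot Z \to \lnot Z) \land W).
((\lnot Z \to \lnot Z) \land W): α-rule — add (\lnot Z \to \lnot Z), W.
(((Y \to Z) \lor \lnot Z) \to W): β-rule — branch into \lnot ((Y \to Z) \lor \lnot Z)  //  W.
  branch 1 (add \lnot ((Y \to Z) \lor \lnot Z)):
    \lnot ((Y \to Z) \lor \lnot Z): α-rule — add \lnot (Y \to Z), \lnot \lnot Z.
    \lnot (Y \to Z): α-rule — add Y, \lnot Z.
    × closes — contains both Y and \lnot Y.
  branch 2 (add W):
    (\lnot Z \to \lnot Z): β-rule — branch into \lnot \lnot Z  //  \lnot Z.
      branch 2.1 (add \lnot \lnot Z):
        ○ open, literals {W=T, X=T, Y=F, Z=T}.
      branch 2.2 (add \lnot Z):
        ○ open, literals {W=T, X=T, Y=F, Z=F}.
1 branch closed, 2 open.
An open branch gives a countermodel: W=T, X=T, Y=F, Z=T (unmentioned atoms arbitrary); under it the original formula is false.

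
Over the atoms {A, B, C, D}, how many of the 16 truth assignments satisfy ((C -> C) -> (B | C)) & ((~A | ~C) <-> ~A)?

10

Initial set: {T (((C -> C) -> (B | C)) & ((~A | ~C) <-> ~A))}.
T (((C -> C) -> (B | C)) & ((~A | ~C) <-> ~A)): α-rule — add T ((C -> C) -> (B | C)), T ((~A | ~C) <-> ~A).
T ((C -> C) -> (B | C)): β-rule — branch into F (C -> C)  //  T (B | C).
  branch 1 (add F (C -> C)):
    F (C -> C): α-rule — add T C, F C.
    × closes — contains both C and ~C.
  branch 2 (add T (B | C)):
    T ((~A | ~C) <-> ~A): β-rule — branch into T (~A | ~C), T ~A  //  F (~A | ~C), F ~A.
      branch 2.1 (add T (~A | ~C), T ~A):
        T (B | C): β-rule — branch into T B  //  T C.
          branch 2.1.1 (add T B):
            T (~A | ~C): β-rule — branch into T ~A  //  T ~C.
              branch 2.1.1.1 (add T ~A):
                ○ open, literals {A=F, B=T}.
              branch 2.1.1.2 (add T ~C):
                ○ open, literals {A=F, B=T, C=F}.
          branch 2.1.2 (add T C):
            T (~A | ~C): β-rule — branch into T ~A  //  T ~C.
              branch 2.1.2.1 (add T ~A):
                ○ open, literals {A=F, C=T}.
              branch 2.1.2.2 (add T ~C):
                × closes — contains both C and ~C.
      branch 2.2 (add F (~A | ~C), F ~A):
        F (~A | ~C): α-rule — add F ~A, F ~C.
        T (B | C): β-rule — branch into T B  //  T C.
          branch 2.2.1 (add T B):
            ○ open, literals {A=T, B=T, C=T}.
          branch 2.2.2 (add T C):
            ○ open, literals {A=T, C=T}.
2 branches closed, 5 open.
Each open branch fixes some atoms; the unmentioned ones are free. Counting distinct full assignments: branch {A=F, B=T} (C, D) contributes 4 new; branch {A=F, B=T, C=F} (D) contributes 0 new; branch {A=F, C=T} (B, D) contributes 2 new; branch {A=T, B=T, C=T} (D) contributes 2 new; branch {A=T, C=T} (B, D) contributes 2 new. Total: 10.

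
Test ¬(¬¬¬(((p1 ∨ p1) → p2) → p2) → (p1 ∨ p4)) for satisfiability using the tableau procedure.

Initial set: {¬(¬¬¬(((p1 ∨ p1) → p2) → p2) → (p1 ∨ p4))}.
¬(¬¬¬(((p1 ∨ p1) → p2) → p2) → (p1 ∨ p4)): α-rule — add ¬¬¬(((p1 ∨ p1) → p2) → p2), ¬(p1 ∨ p4).
¬¬¬(((p1 ∨ p1) → p2) → p2): drop double negation, giving ¬(((p1 ∨ p1) → p2) → p2).
¬(p1 ∨ p4): α-rule — add ¬p1, ¬p4.
¬(((p1 ∨ p1) → p2) → p2): α-rule — add ((p1 ∨ p1) → p2), ¬p2.
((p1 ∨ p1) → p2): β-rule — branch into ¬(p1 ∨ p1)  //  p2.
  branch 1 (add ¬(p1 ∨ p1)):
    ¬(p1 ∨ p1): α-rule — add ¬p1, ¬p1.
    ○ open, literals {p1=0, p2=0, p4=0}.
  branch 2 (add p2):
    × closes — contains both p2 and ¬p2.
1 branch closed, 1 open.
An open branch gives a satisfying assignment: p1=0, p2=0, p4=0.

Satisfiable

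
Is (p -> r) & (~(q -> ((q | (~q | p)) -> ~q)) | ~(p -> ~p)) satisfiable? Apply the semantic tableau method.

Initial set: {T ((p -> r) & (~(q -> ((q | (~q | p)) -> ~q)) | ~(p -> ~p)))}.
T ((p -> r) & (~(q -> ((q | (~q | p)) -> ~q)) | ~(p -> ~p))): α-rule — add T (p -> r), T (~(q -> ((q | (~q | p)) -> ~q)) | ~(p -> ~p)).
T (p -> r): β-rule — branch into F p  //  T r.
  branch 1 (add F p):
    T (~(q -> ((q | (~q | p)) -> ~q)) | ~(p -> ~p)): β-rule — branch into T ~(q -> ((q | (~q | p)) -> ~q))  //  T ~(p -> ~p).
      branch 1.1 (add T ~(q -> ((q | (~q | p)) -> ~q))):
        T ~(q -> ((q | (~q | p)) -> ~q)): α-rule — add T q, F ((q | (~q | p)) -> ~q).
        F ((q | (~q | p)) -> ~q): α-rule — add T (q | (~q | p)), F ~q.
        T (q | (~q | p)): β-rule — branch into T q  //  T (~q | p).
          branch 1.1.1 (add T q):
            ○ open, literals {p=F, q=T}.
          branch 1.1.2 (add T (~q | p)):
            T (~q | p): β-rule — branch into T ~q  //  T p.
              branch 1.1.2.1 (add T ~q):
                × closes — contains both q and ~q.
              branch 1.1.2.2 (add T p):
                × closes — contains both p and ~p.
      branch 1.2 (add T ~(p -> ~p)):
        T ~(p -> ~p): α-rule — add T p, F ~p.
        × closes — contains both p and ~p.
  branch 2 (add T r):
    T (~(q -> ((q | (~q | p)) -> ~q)) | ~(p -> ~p)): β-rule — branch into T ~(q -> ((q | (~q | p)) -> ~q))  //  T ~(p -> ~p).
      branch 2.1 (add T ~(q -> ((q | (~q | p)) -> ~q))):
        T ~(q -> ((q | (~q | p)) -> ~q)): α-rule — add T q, F ((q | (~q | p)) -> ~q).
        F ((q | (~q | p)) -> ~q): α-rule — add T (q | (~q | p)), F ~q.
        T (q | (~q | p)): β-rule — branch into T q  //  T (~q | p).
          branch 2.1.1 (add T q):
            ○ open, literals {q=T, r=T}.
          branch 2.1.2 (add T (~q | p)):
            T (~q | p): β-rule — branch into T ~q  //  T p.
              branch 2.1.2.1 (add T ~q):
                × closes — contains both q and ~q.
              branch 2.1.2.2 (add T p):
                ○ open, literals {p=T, q=T, r=T}.
      branch 2.2 (add T ~(p -> ~p)):
        T ~(p -> ~p): α-rule — add T p, F ~p.
        ○ open, literals {p=T, r=T}.
4 branches closed, 4 open.
An open branch gives a satisfying assignment: p=F, q=T.

Satisfiable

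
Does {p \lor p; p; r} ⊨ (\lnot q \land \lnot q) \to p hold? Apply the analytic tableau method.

Initial set: {T (p \lor p); T p; T r; F ((\lnot q \land \lnot q) \to p)}.
F ((\lnot q \land \lnot q) \to p): α-rule — add T (\lnot q \land \lnot q), F p.
× closes — contains both p and \lnot p.
All 1 branch closes.
Every branch closed, so the premises entail the conclusion.

Yes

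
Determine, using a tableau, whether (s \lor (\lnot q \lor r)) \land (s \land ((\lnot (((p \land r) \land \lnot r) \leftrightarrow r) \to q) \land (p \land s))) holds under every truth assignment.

Not valid

Assume the negation and expand:
Initial set: {\lnot ((s \lor (\lnot q \lor r)) \land (s \land ((\lnot (((p \land r) \land \lnot r) \leftrightarrow r) \to q) \land (p \land s))))}.
\lnot ((s \lor (\lnot q \lor r)) \land (s \land ((\lnot (((p \land r) \land \lnot r) \leftrightarrow r) \to q) \land (p \land s)))): β-rule — branch into \lnot (s \lor (\lnot q \lor r))  //  \lnot (s \land ((\lnot (((p \land r) \land \lnot r) \leftrightarrow r) \to q) \land (p \land s))).
  branch 1 (add \lnot (s \lor (\lnot q \lor r))):
    \lnot (s \lor (\lnot q \lor r)): α-rule — add \lnot s, \lnot (\lnot q \lor r).
    \lnot (\lnot q \lor r): α-rule — add \lnot \lnot q, \lnot r.
    ○ open, literals {q=true, r=false, s=false}.
  branch 2 (add \lnot (s \land ((\lnot (((p \land r) \land \lnot r) \leftrightarrow r) \to q) \land (p \land s)))):
    \lnot (s \land ((\lnot (((p \land r) \land \lnot r) \leftrightarrow r) \to q) \land (p \land s))): β-rule — branch into \lnot s  //  \lnot ((\lnot (((p \land r) \land \lnot r) \leftrightarrow r) \to q) \land (p \land s)).
      branch 2.1 (add \lnot s):
        ○ open, literals {s=false}.
      branch 2.2 (add \lnot ((\lnot (((p \land r) \land \lnot r) \leftrightarrow r) \to q) \land (p \land s))):
        \lnot ((\lnot (((p \land r) \land \lnot r) \leftrightarrow r) \to q) \land (p \land s)): β-rule — branch into \lnot (\lnot (((p \land r) \land \lnot r) \leftrightarrow r) \to q)  //  \lnot (p \land s).
          branch 2.2.1 (add \lnot (\lnot (((p \land r) \land \lnot r) \leftrightarrow r) \to q)):
            \lnot (\lnot (((p \land r) \land \lnot r) \leftrightarrow r) \to q): α-rule — add \lnot (((p \land r) \land \lnot r) \leftrightarrow r), \lnot q.
            \lnot (((p \land r) \land \lnot r) \leftrightarrow r): β-rule — branch into ((p \land r) \land \lnot r), \lnot r  //  \lnot ((p \land r) \land \lnot r), r.
              branch 2.2.1.1 (add ((p \land r) \land \lnot r), \lnot r):
                ((p \land r) \land \lnot r): α-rule — add (p \land r), \lnot r.
                (p \land r): α-rule — add p, r.
                × closes — contains both r and \lnot r.
              branch 2.2.1.2 (add \lnot ((p \land r) \land \lnot r), r):
                \lnot ((p \land r) \land \lnot r): β-rule — branch into \lnot (p \land r)  //  \lnot \lnot r.
                  branch 2.2.1.2.1 (add \lnot (p \land r)):
                    \lnot (p \land r): β-rule — branch into \lnot p  //  \lnot r.
                      branch 2.2.1.2.1.1 (add \lnot p):
                        ○ open, literals {p=false, q=false, r=true}.
                      branch 2.2.1.2.1.2 (add \lnot r):
                        × closes — contains both r and \lnot r.
                  branch 2.2.1.2.2 (add \lnot \lnot r):
                    ○ open, literals {q=false, r=true}.
          branch 2.2.2 (add \lnot (p \land s)):
            \lnot (p \land s): β-rule — branch into \lnot p  //  \lnot s.
              branch 2.2.2.1 (add \lnot p):
                ○ open, literals {p=false}.
              branch 2.2.2.2 (add \lnot s):
                ○ open, literals {s=false}.
2 branches closed, 6 open.
An open branch gives a countermodel: q=true, r=false, s=false (unmentioned atoms arbitrary); under it the original formula is false.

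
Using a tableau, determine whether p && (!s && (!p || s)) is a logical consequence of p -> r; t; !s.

No

Initial set: {(p -> r); t; !s; !(p && (!s && (!p || s)))}.
(p -> r): β-rule — branch into !p  //  r.
  branch 1 (add !p):
    !(p && (!s && (!p || s))): β-rule — branch into !p  //  !(!s && (!p || s)).
      branch 1.1 (add !p):
        ○ open, literals {p=false, s=false, t=true}.
      branch 1.2 (add !(!s && (!p || s))):
        !(!s && (!p || s)): β-rule — branch into !!s  //  !(!p || s).
          branch 1.2.1 (add !!s):
            × closes — contains both s and !s.
          branch 1.2.2 (add !(!p || s)):
            !(!p || s): α-rule — add !!p, !s.
            × closes — contains both p and !p.
  branch 2 (add r):
    !(p && (!s && (!p || s))): β-rule — branch into !p  //  !(!s && (!p || s)).
      branch 2.1 (add !p):
        ○ open, literals {p=false, r=true, s=false, t=true}.
      branch 2.2 (add !(!s && (!p || s))):
        !(!s && (!p || s)): β-rule — branch into !!s  //  !(!p || s).
          branch 2.2.1 (add !!s):
            × closes — contains both s and !s.
          branch 2.2.2 (add !(!p || s)):
            !(!p || s): α-rule — add !!p, !s.
            ○ open, literals {p=true, r=true, s=false, t=true}.
3 branches closed, 3 open.
An open branch gives a countermodel: p=false, s=false, t=true (unmentioned atoms arbitrary); the premises hold there but the conclusion fails.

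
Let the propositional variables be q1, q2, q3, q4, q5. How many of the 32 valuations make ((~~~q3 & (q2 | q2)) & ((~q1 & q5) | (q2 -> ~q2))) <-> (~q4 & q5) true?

24

Initial set: {T (((~~~q3 & (q2 | q2)) & ((~q1 & q5) | (q2 -> ~q2))) <-> (~q4 & q5))}.
T (((~~~q3 & (q2 | q2)) & ((~q1 & q5) | (q2 -> ~q2))) <-> (~q4 & q5)): β-rule — branch into T ((~~~q3 & (q2 | q2)) & ((~q1 & q5) | (q2 -> ~q2))), T (~q4 & q5)  //  F ((~~~q3 & (q2 | q2)) & ((~q1 & q5) | (q2 -> ~q2))), F (~q4 & q5).
  branch 1 (add T ((~~~q3 & (q2 | q2)) & ((~q1 & q5) | (q2 -> ~q2))), T (~q4 & q5)):
    T ((~~~q3 & (q2 | q2)) & ((~q1 & q5) | (q2 -> ~q2))): α-rule — add T (~~~q3 & (q2 | q2)), T ((~q1 & q5) | (q2 -> ~q2)).
    T (~q4 & q5): α-rule — add T ~q4, T q5.
    T (~~~q3 & (q2 | q2)): α-rule — add T ~~~q3, T (q2 | q2).
    T ~~~q3: drop double negation, giving T ~q3.
    T ((~q1 & q5) | (q2 -> ~q2)): β-rule — branch into T (~q1 & q5)  //  T (q2 -> ~q2).
      branch 1.1 (add T (~q1 & q5)):
        T (~q1 & q5): α-rule — add T ~q1, T q5.
        T (q2 | q2): β-rule — branch into T q2  //  T q2.
          branch 1.1.1 (add T q2):
            ○ open, literals {q1=false, q2=true, q3=false, q4=false, q5=true}.
          branch 1.1.2 (add T q2):
            ○ open, literals {q1=false, q2=true, q3=false, q4=false, q5=true}.
      branch 1.2 (add T (q2 -> ~q2)):
        T (q2 | q2): β-rule — branch into T q2  //  T q2.
          branch 1.2.1 (add T q2):
            T (q2 -> ~q2): β-rule — branch into F q2  //  T ~q2.
              branch 1.2.1.1 (add F q2):
                × closes — contains both q2 and ~q2.
              branch 1.2.1.2 (add T ~q2):
                × closes — contains both q2 and ~q2.
          branch 1.2.2 (add T q2):
            T (q2 -> ~q2): β-rule — branch into F q2  //  T ~q2.
              branch 1.2.2.1 (add F q2):
                × closes — contains both q2 and ~q2.
              branch 1.2.2.2 (add T ~q2):
                × closes — contains both q2 and ~q2.
  branch 2 (add F ((~~~q3 & (q2 | q2)) & ((~q1 & q5) | (q2 -> ~q2))), F (~q4 & q5)):
    F ((~~~q3 & (q2 | q2)) & ((~q1 & q5) | (q2 -> ~q2))): β-rule — branch into F (~~~q3 & (q2 | q2))  //  F ((~q1 & q5) | (q2 -> ~q2)).
      branch 2.1 (add F (~~~q3 & (q2 | q2))):
        F (~q4 & q5): β-rule — branch into F ~q4  //  F q5.
          branch 2.1.1 (add F ~q4):
            F (~~~q3 & (q2 | q2)): β-rule — branch into F ~~~q3  //  F (q2 | q2).
              branch 2.1.1.1 (add F ~~~q3):
                F ~~~q3: drop double negation, giving F ~q3.
                ○ open, literals {q3=true, q4=true}.
              branch 2.1.1.2 (add F (q2 | q2)):
                F (q2 | q2): α-rule — add F q2, F q2.
                ○ open, literals {q2=false, q4=true}.
          branch 2.1.2 (add F q5):
            F (~~~q3 & (q2 | q2)): β-rule — branch into F ~~~q3  //  F (q2 | q2).
              branch 2.1.2.1 (add F ~~~q3):
                F ~~~q3: drop double negation, giving F ~q3.
                ○ open, literals {q3=true, q5=false}.
              branch 2.1.2.2 (add F (q2 | q2)):
                F (q2 | q2): α-rule — add F q2, F q2.
                ○ open, literals {q2=false, q5=false}.
      branch 2.2 (add F ((~q1 & q5) | (q2 -> ~q2))):
        F ((~q1 & q5) | (q2 -> ~q2)): α-rule — add F (~q1 & q5), F (q2 -> ~q2).
        F (q2 -> ~q2): α-rule — add T q2, F ~q2.
        F (~q4 & q5): β-rule — branch into F ~q4  //  F q5.
          branch 2.2.1 (add F ~q4):
            F (~q1 & q5): β-rule — branch into F ~q1  //  F q5.
              branch 2.2.1.1 (add F ~q1):
                ○ open, literals {q1=true, q2=true, q4=true}.
              branch 2.2.1.2 (add F q5):
                ○ open, literals {q2=true, q4=true, q5=false}.
          branch 2.2.2 (add F q5):
            F (~q1 & q5): β-rule — branch into F ~q1  //  F q5.
              branch 2.2.2.1 (add F ~q1):
                ○ open, literals {q1=true, q2=true, q5=false}.
              branch 2.2.2.2 (add F q5):
                ○ open, literals {q2=true, q5=false}.
4 branches closed, 10 open.
Each open branch fixes some atoms; the unmentioned ones are free. Counting distinct full assignments: branch {q1=false, q2=true, q3=false, q4=false, q5=true} (none free) contributes 1 new; branch {q1=false, q2=true, q3=false, q4=false, q5=true} (none free) contributes 0 new; branch {q3=true, q4=true} (q1, q2, q5) contributes 8 new; branch {q2=false, q4=true} (q1, q3, q5) contributes 4 new; branch {q3=true, q5=false} (q1, q2, q4) contributes 4 new; branch {q2=false, q5=false} (q1, q3, q4) contributes 2 new; branch {q1=true, q2=true, q4=true} (q3, q5) contributes 2 new; branch {q2=true, q4=true, q5=false} (q1, q3) contributes 1 new; branch {q1=true, q2=true, q5=false} (q3, q4) contributes 1 new; branch {q2=true, q5=false} (q1, q3, q4) contributes 1 new. Total: 24.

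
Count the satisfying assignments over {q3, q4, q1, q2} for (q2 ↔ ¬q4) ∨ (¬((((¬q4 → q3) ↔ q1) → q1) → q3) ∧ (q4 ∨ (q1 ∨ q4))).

11

Initial set: {((q2 ↔ ¬q4) ∨ (¬((((¬q4 → q3) ↔ q1) → q1) → q3) ∧ (q4 ∨ (q1 ∨ q4))))}.
((q2 ↔ ¬q4) ∨ (¬((((¬q4 → q3) ↔ q1) → q1) → q3) ∧ (q4 ∨ (q1 ∨ q4)))): β-rule — branch into (q2 ↔ ¬q4)  //  (¬((((¬q4 → q3) ↔ q1) → q1) → q3) ∧ (q4 ∨ (q1 ∨ q4))).
  branch 1 (add (q2 ↔ ¬q4)):
    (q2 ↔ ¬q4): β-rule — branch into q2, ¬q4  //  ¬q2, ¬¬q4.
      branch 1.1 (add q2, ¬q4):
        ○ open, literals {q2=T, q4=F}.
      branch 1.2 (add ¬q2, ¬¬q4):
        ○ open, literals {q2=F, q4=T}.
  branch 2 (add (¬((((¬q4 → q3) ↔ q1) → q1) → q3) ∧ (q4 ∨ (q1 ∨ q4)))):
    (¬((((¬q4 → q3) ↔ q1) → q1) → q3) ∧ (q4 ∨ (q1 ∨ q4))): α-rule — add ¬((((¬q4 → q3) ↔ q1) → q1) → q3), (q4 ∨ (q1 ∨ q4)).
    ¬((((¬q4 → q3) ↔ q1) → q1) → q3): α-rule — add (((¬q4 → q3) ↔ q1) → q1), ¬q3.
    (q4 ∨ (q1 ∨ q4)): β-rule — branch into q4  //  (q1 ∨ q4).
      branch 2.1 (add q4):
        (((¬q4 → q3) ↔ q1) → q1): β-rule — branch into ¬((¬q4 → q3) ↔ q1)  //  q1.
          branch 2.1.1 (add ¬((¬q4 → q3) ↔ q1)):
            ¬((¬q4 → q3) ↔ q1): β-rule — branch into (¬q4 → q3), ¬q1  //  ¬(¬q4 → q3), q1.
              branch 2.1.1.1 (add (¬q4 → q3), ¬q1):
                (¬q4 → q3): β-rule — branch into ¬¬q4  //  q3.
                  branch 2.1.1.1.1 (add ¬¬q4):
                    ○ open, literals {q1=F, q3=F, q4=T}.
                  branch 2.1.1.1.2 (add q3):
                    × closes — contains both q3 and ¬q3.
              branch 2.1.1.2 (add ¬(¬q4 → q3), q1):
                ¬(¬q4 → q3): α-rule — add ¬q4, ¬q3.
                × closes — contains both q4 and ¬q4.
          branch 2.1.2 (add q1):
            ○ open, literals {q1=T, q3=F, q4=T}.
      branch 2.2 (add (q1 ∨ q4)):
        (((¬q4 → q3) ↔ q1) → q1): β-rule — branch into ¬((¬q4 → q3) ↔ q1)  //  q1.
          branch 2.2.1 (add ¬((¬q4 → q3) ↔ q1)):
            (q1 ∨ q4): β-rule — branch into q1  //  q4.
              branch 2.2.1.1 (add q1):
                ¬((¬q4 → q3) ↔ q1): β-rule — branch into (¬q4 → q3), ¬q1  //  ¬(¬q4 → q3), q1.
                  branch 2.2.1.1.1 (add (¬q4 → q3), ¬q1):
                    × closes — contains both q1 and ¬q1.
                  branch 2.2.1.1.2 (add ¬(¬q4 → q3), q1):
                    ¬(¬q4 → q3): α-rule — add ¬q4, ¬q3.
                    ○ open, literals {q1=T, q3=F, q4=F}.
              branch 2.2.1.2 (add q4):
                ¬((¬q4 → q3) ↔ q1): β-rule — branch into (¬q4 → q3), ¬q1  //  ¬(¬q4 → q3), q1.
                  branch 2.2.1.2.1 (add (¬q4 → q3), ¬q1):
                    (¬q4 → q3): β-rule — branch into ¬¬q4  //  q3.
                      branch 2.2.1.2.1.1 (add ¬¬q4):
                        ○ open, literals {q1=F, q3=F, q4=T}.
                      branch 2.2.1.2.1.2 (add q3):
                        × closes — contains both q3 and ¬q3.
                  branch 2.2.1.2.2 (add ¬(¬q4 → q3), q1):
                    ¬(¬q4 → q3): α-rule — add ¬q4, ¬q3.
                    × closes — contains both q4 and ¬q4.
          branch 2.2.2 (add q1):
            (q1 ∨ q4): β-rule — branch into q1  //  q4.
              branch 2.2.2.1 (add q1):
                ○ open, literals {q1=T, q3=F}.
              branch 2.2.2.2 (add q4):
                ○ open, literals {q1=T, q3=F, q4=T}.
5 branches closed, 8 open.
Each open branch fixes some atoms; the unmentioned ones are free. Counting distinct full assignments: branch {q2=T, q4=F} (q3, q1) contributes 4 new; branch {q2=F, q4=T} (q3, q1) contributes 4 new; branch {q1=F, q3=F, q4=T} (q2) contributes 1 new; branch {q1=T, q3=F, q4=T} (q2) contributes 1 new; branch {q1=T, q3=F, q4=F} (q2) contributes 1 new; branch {q1=F, q3=F, q4=T} (q2) contributes 0 new; branch {q1=T, q3=F} (q4, q2) contributes 0 new; branch {q1=T, q3=F, q4=T} (q2) contributes 0 new. Total: 11.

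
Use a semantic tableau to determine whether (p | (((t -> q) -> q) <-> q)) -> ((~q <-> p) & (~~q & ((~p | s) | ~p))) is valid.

Not valid

Assume the negation and expand:
Initial set: {F ((p | (((t -> q) -> q) <-> q)) -> ((~q <-> p) & (~~q & ((~p | s) | ~p))))}.
F ((p | (((t -> q) -> q) <-> q)) -> ((~q <-> p) & (~~q & ((~p | s) | ~p)))): α-rule — add T (p | (((t -> q) -> q) <-> q)), F ((~q <-> p) & (~~q & ((~p | s) | ~p))).
T (p | (((t -> q) -> q) <-> q)): β-rule — branch into T p  //  T (((t -> q) -> q) <-> q).
  branch 1 (add T p):
    F ((~q <-> p) & (~~q & ((~p | s) | ~p))): β-rule — branch into F (~q <-> p)  //  F (~~q & ((~p | s) | ~p)).
      branch 1.1 (add F (~q <-> p)):
        F (~q <-> p): β-rule — branch into T ~q, F p  //  F ~q, T p.
          branch 1.1.1 (add T ~q, F p):
            × closes — contains both p and ~p.
          branch 1.1.2 (add F ~q, T p):
            ○ open, literals {p=1, q=1}.
      branch 1.2 (add F (~~q & ((~p | s) | ~p))):
        F (~~q & ((~p | s) | ~p)): β-rule — branch into F ~~q  //  F ((~p | s) | ~p).
          branch 1.2.1 (add F ~~q):
            F ~~q: drop double negation, giving F q.
            ○ open, literals {p=1, q=0}.
          branch 1.2.2 (add F ((~p | s) | ~p)):
            F ((~p | s) | ~p): α-rule — add F (~p | s), F ~p.
            F (~p | s): α-rule — add F ~p, F s.
            ○ open, literals {p=1, s=0}.
  branch 2 (add T (((t -> q) -> q) <-> q)):
    F ((~q <-> p) & (~~q & ((~p | s) | ~p))): β-rule — branch into F (~q <-> p)  //  F (~~q & ((~p | s) | ~p)).
      branch 2.1 (add F (~q <-> p)):
        T (((t -> q) -> q) <-> q): β-rule — branch into T ((t -> q) -> q), T q  //  F ((t -> q) -> q), F q.
          branch 2.1.1 (add T ((t -> q) -> q), T q):
            F (~q <-> p): β-rule — branch into T ~q, F p  //  F ~q, T p.
              branch 2.1.1.1 (add T ~q, F p):
                × closes — contains both q and ~q.
              branch 2.1.1.2 (add F ~q, T p):
                T ((t -> q) -> q): β-rule — branch into F (t -> q)  //  T q.
                  branch 2.1.1.2.1 (add F (t -> q)):
                    F (t -> q): α-rule — add T t, F q.
                    × closes — contains both q and ~q.
                  branch 2.1.1.2.2 (add T q):
                    ○ open, literals {p=1, q=1}.
          branch 2.1.2 (add F ((t -> q) -> q), F q):
            F ((t -> q) -> q): α-rule — add T (t -> q), F q.
            F (~q <-> p): β-rule — branch into T ~q, F p  //  F ~q, T p.
              branch 2.1.2.1 (add T ~q, F p):
                T (t -> q): β-rule — branch into F t  //  T q.
                  branch 2.1.2.1.1 (add F t):
                    ○ open, literals {p=0, q=0, t=0}.
                  branch 2.1.2.1.2 (add T q):
                    × closes — contains both q and ~q.
              branch 2.1.2.2 (add F ~q, T p):
                × closes — contains both q and ~q.
      branch 2.2 (add F (~~q & ((~p | s) | ~p))):
        T (((t -> q) -> q) <-> q): β-rule — branch into T ((t -> q) -> q), T q  //  F ((t -> q) -> q), F q.
          branch 2.2.1 (add T ((t -> q) -> q), T q):
            F (~~q & ((~p | s) | ~p)): β-rule — branch into F ~~q  //  F ((~p | s) | ~p).
              branch 2.2.1.1 (add F ~~q):
                F ~~q: drop double negation, giving F q.
                × closes — contains both q and ~q.
              branch 2.2.1.2 (add F ((~p | s) | ~p)):
                F ((~p | s) | ~p): α-rule — add F (~p | s), F ~p.
                F (~p | s): α-rule — add F ~p, F s.
                T ((t -> q) -> q): β-rule — branch into F (t -> q)  //  T q.
                  branch 2.2.1.2.1 (add F (t -> q)):
                    F (t -> q): α-rule — add T t, F q.
                    × closes — contains both q and ~q.
                  branch 2.2.1.2.2 (add T q):
                    ○ open, literals {p=1, q=1, s=0}.
          branch 2.2.2 (add F ((t -> q) -> q), F q):
            F ((t -> q) -> q): α-rule — add T (t -> q), F q.
            F (~~q & ((~p | s) | ~p)): β-rule — branch into F ~~q  //  F ((~p | s) | ~p).
              branch 2.2.2.1 (add F ~~q):
                F ~~q: drop double negation, giving F q.
                T (t -> q): β-rule — branch into F t  //  T q.
                  branch 2.2.2.1.1 (add F t):
                    ○ open, literals {q=0, t=0}.
                  branch 2.2.2.1.2 (add T q):
                    × closes — contains both q and ~q.
              branch 2.2.2.2 (add F ((~p | s) | ~p)):
                F ((~p | s) | ~p): α-rule — add F (~p | s), F ~p.
                F (~p | s): α-rule — add F ~p, F s.
                T (t -> q): β-rule — branch into F t  //  T q.
                  branch 2.2.2.2.1 (add F t):
                    ○ open, literals {p=1, q=0, s=0, t=0}.
                  branch 2.2.2.2.2 (add T q):
                    × closes — contains both q and ~q.
9 branches closed, 8 open.
An open branch gives a countermodel: p=1, q=1 (unmentioned atoms arbitrary); under it the original formula is false.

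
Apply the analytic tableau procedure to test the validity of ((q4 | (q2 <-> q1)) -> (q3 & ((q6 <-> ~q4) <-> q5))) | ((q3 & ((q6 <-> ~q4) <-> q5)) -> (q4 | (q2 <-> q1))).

Valid

Assume the negation and expand:
Initial set: {F (((q4 | (q2 <-> q1)) -> (q3 & ((q6 <-> ~q4) <-> q5))) | ((q3 & ((q6 <-> ~q4) <-> q5)) -> (q4 | (q2 <-> q1))))}.
F (((q4 | (q2 <-> q1)) -> (q3 & ((q6 <-> ~q4) <-> q5))) | ((q3 & ((q6 <-> ~q4) <-> q5)) -> (q4 | (q2 <-> q1)))): α-rule — add F ((q4 | (q2 <-> q1)) -> (q3 & ((q6 <-> ~q4) <-> q5))), F ((q3 & ((q6 <-> ~q4) <-> q5)) -> (q4 | (q2 <-> q1))).
F ((q4 | (q2 <-> q1)) -> (q3 & ((q6 <-> ~q4) <-> q5))): α-rule — add T (q4 | (q2 <-> q1)), F (q3 & ((q6 <-> ~q4) <-> q5)).
F ((q3 & ((q6 <-> ~q4) <-> q5)) -> (q4 | (q2 <-> q1))): α-rule — add T (q3 & ((q6 <-> ~q4) <-> q5)), F (q4 | (q2 <-> q1)).
T (q3 & ((q6 <-> ~q4) <-> q5)): α-rule — add T q3, T ((q6 <-> ~q4) <-> q5).
F (q4 | (q2 <-> q1)): α-rule — add F q4, F (q2 <-> q1).
T (q4 | (q2 <-> q1)): β-rule — branch into T q4  //  T (q2 <-> q1).
  branch 1 (add T q4):
    × closes — contains both q4 and ~q4.
  branch 2 (add T (q2 <-> q1)):
    F (q3 & ((q6 <-> ~q4) <-> q5)): β-rule — branch into F q3  //  F ((q6 <-> ~q4) <-> q5).
      branch 2.1 (add F q3):
        × closes — contains both q3 and ~q3.
      branch 2.2 (add F ((q6 <-> ~q4) <-> q5)):
        T ((q6 <-> ~q4) <-> q5): β-rule — branch into T (q6 <-> ~q4), T q5  //  F (q6 <-> ~q4), F q5.
          branch 2.2.1 (add T (q6 <-> ~q4), T q5):
            F (q2 <-> q1): β-rule — branch into T q2, F q1  //  F q2, T q1.
              branch 2.2.1.1 (add T q2, F q1):
                T (q2 <-> q1): β-rule — branch into T q2, T q1  //  F q2, F q1.
                  branch 2.2.1.1.1 (add T q2, T q1):
                    × closes — contains both q1 and ~q1.
                  branch 2.2.1.1.2 (add F q2, F q1):
                    × closes — contains both q2 and ~q2.
              branch 2.2.1.2 (add F q2, T q1):
                T (q2 <-> q1): β-rule — branch into T q2, T q1  //  F q2, F q1.
                  branch 2.2.1.2.1 (add T q2, T q1):
                    × closes — contains both q2 and ~q2.
                  branch 2.2.1.2.2 (add F q2, F q1):
                    × closes — contains both q1 and ~q1.
          branch 2.2.2 (add F (q6 <-> ~q4), F q5):
            F (q2 <-> q1): β-rule — branch into T q2, F q1  //  F q2, T q1.
              branch 2.2.2.1 (add T q2, F q1):
                T (q2 <-> q1): β-rule — branch into T q2, T q1  //  F q2, F q1.
                  branch 2.2.2.1.1 (add T q2, T q1):
                    × closes — contains both q1 and ~q1.
                  branch 2.2.2.1.2 (add F q2, F q1):
                    × closes — contains both q2 and ~q2.
              branch 2.2.2.2 (add F q2, T q1):
                T (q2 <-> q1): β-rule — branch into T q2, T q1  //  F q2, F q1.
                  branch 2.2.2.2.1 (add T q2, T q1):
                    × closes — contains both q2 and ~q2.
                  branch 2.2.2.2.2 (add F q2, F q1):
                    × closes — contains both q1 and ~q1.
All 10 branches close.
Every branch closed, so the negation is unsatisfiable and the formula is valid.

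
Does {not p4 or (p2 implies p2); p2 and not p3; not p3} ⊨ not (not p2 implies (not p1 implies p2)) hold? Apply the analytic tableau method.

Initial set: {T (not p4 or (p2 implies p2)); T (p2 and not p3); T not p3; F not (not p2 implies (not p1 implies p2))}.
T (p2 and not p3): α-rule — add T p2, T not p3.
T (not p4 or (p2 implies p2)): β-rule — branch into T not p4  //  T (p2 implies p2).
  branch 1 (add T not p4):
    F not (not p2 implies (not p1 implies p2)): β-rule — branch into F not p2  //  T (not p1 implies p2).
      branch 1.1 (add F not p2):
        ○ open, literals {p2=T, p3=F, p4=F}.
      branch 1.2 (add T (not p1 implies p2)):
        T (not p1 implies p2): β-rule — branch into F not p1  //  T p2.
          branch 1.2.1 (add F not p1):
            ○ open, literals {p1=T, p2=T, p3=F, p4=F}.
          branch 1.2.2 (add T p2):
            ○ open, literals {p2=T, p3=F, p4=F}.
  branch 2 (add T (p2 implies p2)):
    F not (not p2 implies (not p1 implies p2)): β-rule — branch into F not p2  //  T (not p1 implies p2).
      branch 2.1 (add F not p2):
        T (p2 implies p2): β-rule — branch into F p2  //  T p2.
          branch 2.1.1 (add F p2):
            × closes — contains both p2 and not p2.
          branch 2.1.2 (add T p2):
            ○ open, literals {p2=T, p3=F}.
      branch 2.2 (add T (not p1 implies p2)):
        T (p2 implies p2): β-rule — branch into F p2  //  T p2.
          branch 2.2.1 (add F p2):
            × closes — contains both p2 and not p2.
          branch 2.2.2 (add T p2):
            T (not p1 implies p2): β-rule — branch into F not p1  //  T p2.
              branch 2.2.2.1 (add F not p1):
                ○ open, literals {p1=T, p2=T, p3=F}.
              branch 2.2.2.2 (add T p2):
                ○ open, literals {p2=T, p3=F}.
2 branches closed, 6 open.
An open branch gives a countermodel: p2=T, p3=F, p4=F (unmentioned atoms arbitrary); the premises hold there but the conclusion fails.

No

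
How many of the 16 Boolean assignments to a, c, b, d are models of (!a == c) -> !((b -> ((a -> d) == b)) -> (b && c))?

Initial set: {T ((!a == c) -> !((b -> ((a -> d) == b)) -> (b && c)))}.
T ((!a == c) -> !((b -> ((a -> d) == b)) -> (b && c))): β-rule — branch into F (!a == c)  //  T !((b -> ((a -> d) == b)) -> (b && c)).
  branch 1 (add F (!a == c)):
    F (!a == c): β-rule — branch into T !a, F c  //  F !a, T c.
      branch 1.1 (add T !a, F c):
        ○ open, literals {a=0, c=0}.
      branch 1.2 (add F !a, T c):
        ○ open, literals {a=1, c=1}.
  branch 2 (add T !((b -> ((a -> d) == b)) -> (b && c))):
    T !((b -> ((a -> d) == b)) -> (b && c)): α-rule — add T (b -> ((a -> d) == b)), F (b && c).
    T (b -> ((a -> d) == b)): β-rule — branch into F b  //  T ((a -> d) == b).
      branch 2.1 (add F b):
        F (b && c): β-rule — branch into F b  //  F c.
          branch 2.1.1 (add F b):
            ○ open, literals {b=0}.
          branch 2.1.2 (add F c):
            ○ open, literals {b=0, c=0}.
      branch 2.2 (add T ((a -> d) == b)):
        F (b && c): β-rule — branch into F b  //  F c.
          branch 2.2.1 (add F b):
            T ((a -> d) == b): β-rule — branch into T (a -> d), T b  //  F (a -> d), F b.
              branch 2.2.1.1 (add T (a -> d), T b):
                × closes — contains both b and !b.
              branch 2.2.1.2 (add F (a -> d), F b):
                F (a -> d): α-rule — add T a, F d.
                ○ open, literals {a=1, b=0, d=0}.
          branch 2.2.2 (add F c):
            T ((a -> d) == b): β-rule — branch into T (a -> d), T b  //  F (a -> d), F b.
              branch 2.2.2.1 (add T (a -> d), T b):
                T (a -> d): β-rule — branch into F a  //  T d.
                  branch 2.2.2.1.1 (add F a):
                    ○ open, literals {a=0, b=1, c=0}.
                  branch 2.2.2.1.2 (add T d):
                    ○ open, literals {b=1, c=0, d=1}.
              branch 2.2.2.2 (add F (a -> d), F b):
                F (a -> d): α-rule — add T a, F d.
                ○ open, literals {a=1, b=0, c=0, d=0}.
1 branch closed, 8 open.
Each open branch fixes some atoms; the unmentioned ones are free. Counting distinct full assignments: branch {a=0, c=0} (b, d) contributes 4 new; branch {a=1, c=1} (b, d) contributes 4 new; branch {b=0} (a, c, d) contributes 4 new; branch {b=0, c=0} (a, d) contributes 0 new; branch {a=1, b=0, d=0} (c) contributes 0 new; branch {a=0, b=1, c=0} (d) contributes 0 new; branch {b=1, c=0, d=1} (a) contributes 1 new; branch {a=1, b=0, c=0, d=0} (none free) contributes 0 new. Total: 13.

13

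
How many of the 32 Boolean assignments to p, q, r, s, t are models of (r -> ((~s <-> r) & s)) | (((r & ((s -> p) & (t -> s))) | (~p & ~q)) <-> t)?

21

Initial set: {((r -> ((~s <-> r) & s)) | (((r & ((s -> p) & (t -> s))) | (~p & ~q)) <-> t))}.
((r -> ((~s <-> r) & s)) | (((r & ((s -> p) & (t -> s))) | (~p & ~q)) <-> t)): β-rule — branch into (r -> ((~s <-> r) & s))  //  (((r & ((s -> p) & (t -> s))) | (~p & ~q)) <-> t).
  branch 1 (add (r -> ((~s <-> r) & s))):
    (r -> ((~s <-> r) & s)): β-rule — branch into ~r  //  ((~s <-> r) & s).
      branch 1.1 (add ~r):
        ○ open, literals {r=0}.
      branch 1.2 (add ((~s <-> r) & s)):
        ((~s <-> r) & s): α-rule — add (~s <-> r), s.
        (~s <-> r): β-rule — branch into ~s, r  //  ~~s, ~r.
          branch 1.2.1 (add ~s, r):
            × closes — contains both s and ~s.
          branch 1.2.2 (add ~~s, ~r):
            ○ open, literals {r=0, s=1}.
  branch 2 (add (((r & ((s -> p) & (t -> s))) | (~p & ~q)) <-> t)):
    (((r & ((s -> p) & (t -> s))) | (~p & ~q)) <-> t): β-rule — branch into ((r & ((s -> p) & (t -> s))) | (~p & ~q)), t  //  ~((r & ((s -> p) & (t -> s))) | (~p & ~q)), ~t.
      branch 2.1 (add ((r & ((s -> p) & (t -> s))) | (~p & ~q)), t):
        ((r & ((s -> p) & (t -> s))) | (~p & ~q)): β-rule — branch into (r & ((s -> p) & (t -> s)))  //  (~p & ~q).
          branch 2.1.1 (add (r & ((s -> p) & (t -> s)))):
            (r & ((s -> p) & (t -> s))): α-rule — add r, ((s -> p) & (t -> s)).
            ((s -> p) & (t -> s)): α-rule — add (s -> p), (t -> s).
            (s -> p): β-rule — branch into ~s  //  p.
              branch 2.1.1.1 (add ~s):
                (t -> s): β-rule — branch into ~t  //  s.
                  branch 2.1.1.1.1 (add ~t):
                    × closes — contains both t and ~t.
                  branch 2.1.1.1.2 (add s):
                    × closes — contains both s and ~s.
              branch 2.1.1.2 (add p):
                (t -> s): β-rule — branch into ~t  //  s.
                  branch 2.1.1.2.1 (add ~t):
                    × closes — contains both t and ~t.
                  branch 2.1.1.2.2 (add s):
                    ○ open, literals {p=1, r=1, s=1, t=1}.
          branch 2.1.2 (add (~p & ~q)):
            (~p & ~q): α-rule — add ~p, ~q.
            ○ open, literals {p=0, q=0, t=1}.
      branch 2.2 (add ~((r & ((s -> p) & (t -> s))) | (~p & ~q)), ~t):
        ~((r & ((s -> p) & (t -> s))) | (~p & ~q)): α-rule — add ~(r & ((s -> p) & (t -> s))), ~(~p & ~q).
        ~(r & ((s -> p) & (t -> s))): β-rule — branch into ~r  //  ~((s -> p) & (t -> s)).
          branch 2.2.1 (add ~r):
            ~(~p & ~q): β-rule — branch into ~~p  //  ~~q.
              branch 2.2.1.1 (add ~~p):
                ○ open, literals {p=1, r=0, t=0}.
              branch 2.2.1.2 (add ~~q):
                ○ open, literals {q=1, r=0, t=0}.
          branch 2.2.2 (add ~((s -> p) & (t -> s))):
            ~(~p & ~q): β-rule — branch into ~~p  //  ~~q.
              branch 2.2.2.1 (add ~~p):
                ~((s -> p) & (t -> s)): β-rule — branch into ~(s -> p)  //  ~(t -> s).
                  branch 2.2.2.1.1 (add ~(s -> p)):
                    ~(s -> p): α-rule — add s, ~p.
                    × closes — contains both p and ~p.
                  branch 2.2.2.1.2 (add ~(t -> s)):
                    ~(t -> s): α-rule — add t, ~s.
                    × closes — contains both t and ~t.
              branch 2.2.2.2 (add ~~q):
                ~((s -> p) & (t -> s)): β-rule — branch into ~(s -> p)  //  ~(t -> s).
                  branch 2.2.2.2.1 (add ~(s -> p)):
                    ~(s -> p): α-rule — add s, ~p.
                    ○ open, literals {p=0, q=1, s=1, t=0}.
                  branch 2.2.2.2.2 (add ~(t -> s)):
                    ~(t -> s): α-rule — add t, ~s.
                    × closes — contains both t and ~t.
7 branches closed, 7 open.
Each open branch fixes some atoms; the unmentioned ones are free. Counting distinct full assignments: branch {r=0} (p, q, s, t) contributes 16 new; branch {r=0, s=1} (p, q, t) contributes 0 new; branch {p=1, r=1, s=1, t=1} (q) contributes 2 new; branch {p=0, q=0, t=1} (r, s) contributes 2 new; branch {p=1, r=0, t=0} (q, s) contributes 0 new; branch {q=1, r=0, t=0} (p, s) contributes 0 new; branch {p=0, q=1, s=1, t=0} (r) contributes 1 new. Total: 21.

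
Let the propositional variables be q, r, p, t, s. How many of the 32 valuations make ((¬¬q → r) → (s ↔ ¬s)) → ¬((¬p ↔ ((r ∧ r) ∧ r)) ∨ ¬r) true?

Initial set: {T (((¬¬q → r) → (s ↔ ¬s)) → ¬((¬p ↔ ((r ∧ r) ∧ r)) ∨ ¬r))}.
T (((¬¬q → r) → (s ↔ ¬s)) → ¬((¬p ↔ ((r ∧ r) ∧ r)) ∨ ¬r)): β-rule — branch into F ((¬¬q → r) → (s ↔ ¬s))  //  T ¬((¬p ↔ ((r ∧ r) ∧ r)) ∨ ¬r).
  branch 1 (add F ((¬¬q → r) → (s ↔ ¬s))):
    F ((¬¬q → r) → (s ↔ ¬s)): α-rule — add T (¬¬q → r), F (s ↔ ¬s).
    T (¬¬q → r): β-rule — branch into F ¬¬q  //  T r.
      branch 1.1 (add F ¬¬q):
        F ¬¬q: drop double negation, giving F q.
        F (s ↔ ¬s): β-rule — branch into T s, F ¬s  //  F s, T ¬s.
          branch 1.1.1 (add T s, F ¬s):
            ○ open, literals {q=0, s=1}.
          branch 1.1.2 (add F s, T ¬s):
            ○ open, literals {q=0, s=0}.
      branch 1.2 (add T r):
        F (s ↔ ¬s): β-rule — branch into T s, F ¬s  //  F s, T ¬s.
          branch 1.2.1 (add T s, F ¬s):
            ○ open, literals {r=1, s=1}.
          branch 1.2.2 (add F s, T ¬s):
            ○ open, literals {r=1, s=0}.
  branch 2 (add T ¬((¬p ↔ ((r ∧ r) ∧ r)) ∨ ¬r)):
    T ¬((¬p ↔ ((r ∧ r) ∧ r)) ∨ ¬r): α-rule — add F (¬p ↔ ((r ∧ r) ∧ r)), F ¬r.
    F (¬p ↔ ((r ∧ r) ∧ r)): β-rule — branch into T ¬p, F ((r ∧ r) ∧ r)  //  F ¬p, T ((r ∧ r) ∧ r).
      branch 2.1 (add T ¬p, F ((r ∧ r) ∧ r)):
        F ((r ∧ r) ∧ r): β-rule — branch into F (r ∧ r)  //  F r.
          branch 2.1.1 (add F (r ∧ r)):
            F (r ∧ r): β-rule — branch into F r  //  F r.
              branch 2.1.1.1 (add F r):
                × closes — contains both r and ¬r.
              branch 2.1.1.2 (add F r):
                × closes — contains both r and ¬r.
          branch 2.1.2 (add F r):
            × closes — contains both r and ¬r.
      branch 2.2 (add F ¬p, T ((r ∧ r) ∧ r)):
        T ((r ∧ r) ∧ r): α-rule — add T (r ∧ r), T r.
        T (r ∧ r): α-rule — add T r, T r.
        ○ open, literals {p=1, r=1}.
3 branches closed, 5 open.
Each open branch fixes some atoms; the unmentioned ones are free. Counting distinct full assignments: branch {q=0, s=1} (r, p, t) contributes 8 new; branch {q=0, s=0} (r, p, t) contributes 8 new; branch {r=1, s=1} (q, p, t) contributes 4 new; branch {r=1, s=0} (q, p, t) contributes 4 new; branch {p=1, r=1} (q, t, s) contributes 0 new. Total: 24.

24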